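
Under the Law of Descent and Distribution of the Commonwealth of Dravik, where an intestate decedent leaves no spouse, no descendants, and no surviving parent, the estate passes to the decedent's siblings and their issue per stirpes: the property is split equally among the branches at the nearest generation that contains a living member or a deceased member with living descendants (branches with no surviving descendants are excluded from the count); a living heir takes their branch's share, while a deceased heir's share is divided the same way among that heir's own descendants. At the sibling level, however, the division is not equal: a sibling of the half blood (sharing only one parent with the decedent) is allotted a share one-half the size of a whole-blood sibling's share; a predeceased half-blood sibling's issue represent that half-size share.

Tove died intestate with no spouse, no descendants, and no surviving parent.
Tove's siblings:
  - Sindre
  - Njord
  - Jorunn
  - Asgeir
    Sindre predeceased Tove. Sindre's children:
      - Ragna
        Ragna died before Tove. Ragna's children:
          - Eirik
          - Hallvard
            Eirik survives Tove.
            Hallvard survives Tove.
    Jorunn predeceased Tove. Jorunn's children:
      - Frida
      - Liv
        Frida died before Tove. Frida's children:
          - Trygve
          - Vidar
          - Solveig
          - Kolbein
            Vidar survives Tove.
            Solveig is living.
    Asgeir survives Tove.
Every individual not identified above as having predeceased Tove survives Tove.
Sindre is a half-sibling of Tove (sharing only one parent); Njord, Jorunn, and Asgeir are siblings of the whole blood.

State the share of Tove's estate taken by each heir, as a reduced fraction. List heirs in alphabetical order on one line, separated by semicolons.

No spouse, descendants, or parent survives, so the estate passes to Tove's siblings per stirpes.
Half-blood siblings count for one-half the weight of whole-blood siblings at the initial division.
Dividing 1 in proportion to weights (total weight 7/2): Sindre (weight 1/2) → 1/7; Njord (weight 1) → 2/7; Jorunn (weight 1) → 2/7; Asgeir (weight 1) → 2/7.
Sindre predeceased; the 1/7 allotted to Sindre's branch passes to Sindre's issue by representation.
Ragna's line is the sole branch at this level, so the full 1/7 passes to Ragna's issue by representation.
The 1/7 is divided into 2 equal shares of 1/14 among Eirik, Hallvard.
Eirik is living and takes 1/14.
Hallvard is living and takes 1/14.
Njord is living and takes 2/7.
Jorunn predeceased; the 2/7 allotted to Jorunn's branch passes to Jorunn's issue by representation.
The 2/7 is divided into 2 equal shares of 1/7 among Frida, Liv.
Frida predeceased; the 1/7 allotted to Frida's branch passes to Frida's issue by representation.
The 1/7 is divided into 4 equal shares of 1/28 among Trygve, Vidar, Solveig, Kolbein.
Trygve is living and takes 1/28.
Vidar is living and takes 1/28.
Solveig is living and takes 1/28.
Kolbein is living and takes 1/28.
Liv is living and takes 1/7.
Asgeir is living and takes 2/7.

Asgeir 2/7; Eirik 1/14; Hallvard 1/14; Kolbein 1/28; Liv 1/7; Njord 2/7; Solveig 1/28; Trygve 1/28; Vidar 1/28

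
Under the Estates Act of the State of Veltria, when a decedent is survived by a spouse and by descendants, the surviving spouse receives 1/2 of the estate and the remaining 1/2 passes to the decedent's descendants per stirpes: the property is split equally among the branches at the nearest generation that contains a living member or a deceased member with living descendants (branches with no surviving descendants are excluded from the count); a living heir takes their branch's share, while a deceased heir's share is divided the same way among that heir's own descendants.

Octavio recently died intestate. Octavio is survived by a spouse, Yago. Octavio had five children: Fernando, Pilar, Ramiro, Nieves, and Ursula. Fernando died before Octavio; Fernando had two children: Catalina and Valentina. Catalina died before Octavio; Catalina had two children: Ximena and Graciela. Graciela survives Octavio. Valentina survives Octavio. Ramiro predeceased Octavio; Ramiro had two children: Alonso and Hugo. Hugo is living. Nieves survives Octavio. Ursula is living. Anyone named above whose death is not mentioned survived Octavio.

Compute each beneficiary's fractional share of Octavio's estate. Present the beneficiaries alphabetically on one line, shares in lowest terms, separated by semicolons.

Alonso 1/20; Graciela 1/40; Hugo 1/20; Nieves 1/10; Pilar 1/10; Ursula 1/10; Valentina 1/20; Ximena 1/40; Yago 1/2

Yago, as surviving spouse, takes 1/2.
The remaining 1/2 passes to Octavio's descendants per stirpes.
The 1/2 is divided into 5 equal shares of 1/10 among Fernando, Pilar, Ramiro, Nieves, Ursula.
Fernando predeceased; the 1/10 allotted to Fernando's branch passes to Fernando's issue by representation.
The 1/10 is divided into 2 equal shares of 1/20 among Catalina, Valentina.
Catalina predeceased; the 1/20 allotted to Catalina's branch passes to Catalina's issue by representation.
The 1/20 is divided into 2 equal shares of 1/40 among Ximena, Graciela.
Ximena is living and takes 1/40.
Graciela is living and takes 1/40.
Valentina is living and takes 1/20.
Pilar is living and takes 1/10.
Ramiro predeceased; the 1/10 allotted to Ramiro's branch passes to Ramiro's issue by representation.
The 1/10 is divided into 2 equal shares of 1/20 among Alonso, Hugo.
Alonso is living and takes 1/20.
Hugo is living and takes 1/20.
Nieves is living and takes 1/10.
Ursula is living and takes 1/10.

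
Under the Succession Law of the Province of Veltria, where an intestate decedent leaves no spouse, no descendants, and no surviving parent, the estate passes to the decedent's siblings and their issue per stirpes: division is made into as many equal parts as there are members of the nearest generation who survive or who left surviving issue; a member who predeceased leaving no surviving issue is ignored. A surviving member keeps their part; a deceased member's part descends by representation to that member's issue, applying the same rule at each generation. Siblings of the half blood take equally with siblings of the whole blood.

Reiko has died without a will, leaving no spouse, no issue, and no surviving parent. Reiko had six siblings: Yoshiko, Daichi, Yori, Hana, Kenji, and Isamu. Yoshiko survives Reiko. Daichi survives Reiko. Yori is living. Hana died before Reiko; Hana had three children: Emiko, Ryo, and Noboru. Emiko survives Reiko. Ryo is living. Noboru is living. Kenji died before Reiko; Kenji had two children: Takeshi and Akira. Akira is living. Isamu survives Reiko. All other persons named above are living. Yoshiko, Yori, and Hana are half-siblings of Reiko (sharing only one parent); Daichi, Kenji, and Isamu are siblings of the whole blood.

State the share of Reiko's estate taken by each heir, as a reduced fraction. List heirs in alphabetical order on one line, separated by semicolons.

No spouse, descendants, or parent survives, so the estate passes to Reiko's siblings per stirpes.
Half-blood and whole-blood siblings take equally under the stated rule.
The estate is divided into 6 equal shares of 1/6 among Yoshiko, Daichi, Yori, Hana, Kenji, Isamu.
Yoshiko is living and takes 1/6.
Daichi is living and takes 1/6.
Yori is living and takes 1/6.
Hana predeceased; the 1/6 allotted to Hana's branch passes to Hana's issue by representation.
The 1/6 is divided into 3 equal shares of 1/18 among Emiko, Ryo, Noboru.
Emiko is living and takes 1/18.
Ryo is living and takes 1/18.
Noboru is living and takes 1/18.
Kenji predeceased; the 1/6 allotted to Kenji's branch passes to Kenji's issue by representation.
The 1/6 is divided into 2 equal shares of 1/12 among Takeshi, Akira.
Takeshi is living and takes 1/12.
Akira is living and takes 1/12.
Isamu is living and takes 1/6.

Akira 1/12; Daichi 1/6; Emiko 1/18; Isamu 1/6; Noboru 1/18; Ryo 1/18; Takeshi 1/12; Yori 1/6; Yoshiko 1/6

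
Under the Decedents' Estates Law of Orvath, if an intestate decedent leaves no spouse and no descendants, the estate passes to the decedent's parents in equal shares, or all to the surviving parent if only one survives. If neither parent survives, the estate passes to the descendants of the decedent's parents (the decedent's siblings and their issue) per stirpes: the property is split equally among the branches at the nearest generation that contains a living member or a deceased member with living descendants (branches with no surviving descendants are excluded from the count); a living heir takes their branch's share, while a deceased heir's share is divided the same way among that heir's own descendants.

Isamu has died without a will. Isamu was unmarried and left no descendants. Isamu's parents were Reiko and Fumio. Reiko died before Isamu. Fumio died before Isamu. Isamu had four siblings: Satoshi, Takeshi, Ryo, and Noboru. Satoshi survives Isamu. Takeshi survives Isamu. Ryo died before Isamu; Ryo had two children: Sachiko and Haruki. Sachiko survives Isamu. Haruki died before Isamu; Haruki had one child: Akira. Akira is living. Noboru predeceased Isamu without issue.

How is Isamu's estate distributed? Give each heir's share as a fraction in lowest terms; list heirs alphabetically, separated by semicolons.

Akira 1/6; Sachiko 1/6; Satoshi 1/3; Takeshi 1/3

Neither parent survives and there are no descendants, so the estate passes to Isamu's siblings and their issue per stirpes.
Noboru left no surviving issue, so that branch lapses and is disregarded.
The estate is divided into 3 equal shares of 1/3 among Satoshi, Takeshi, Ryo.
Satoshi is living and takes 1/3.
Takeshi is living and takes 1/3.
Ryo predeceased; the 1/3 allotted to Ryo's branch passes to Ryo's issue by representation.
The 1/3 is divided into 2 equal shares of 1/6 among Sachiko, Haruki.
Sachiko is living and takes 1/6.
Haruki predeceased; the 1/6 allotted to Haruki's branch passes to Haruki's issue by representation.
Akira is the sole taker at this level and receives the full 1/6.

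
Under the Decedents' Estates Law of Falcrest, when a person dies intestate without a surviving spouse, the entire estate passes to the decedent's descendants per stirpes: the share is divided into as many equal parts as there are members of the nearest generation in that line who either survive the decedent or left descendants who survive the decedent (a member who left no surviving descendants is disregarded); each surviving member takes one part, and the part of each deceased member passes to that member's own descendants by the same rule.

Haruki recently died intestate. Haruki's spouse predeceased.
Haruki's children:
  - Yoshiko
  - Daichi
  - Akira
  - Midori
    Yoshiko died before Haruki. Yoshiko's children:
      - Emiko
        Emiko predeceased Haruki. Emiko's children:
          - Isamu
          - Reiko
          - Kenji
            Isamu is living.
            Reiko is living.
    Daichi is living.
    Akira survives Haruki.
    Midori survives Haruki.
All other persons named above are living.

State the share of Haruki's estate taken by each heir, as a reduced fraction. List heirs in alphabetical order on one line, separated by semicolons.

There is no surviving spouse, so the entire estate passes to Haruki's descendants per stirpes.
The estate is divided into 4 equal shares of 1/4 among Yoshiko, Daichi, Akira, Midori.
Yoshiko predeceased; the 1/4 allotted to Yoshiko's branch passes to Yoshiko's issue by representation.
Emiko's line is the sole branch at this level, so the full 1/4 passes to Emiko's issue by representation.
The 1/4 is divided into 3 equal shares of 1/12 among Isamu, Reiko, Kenji.
Isamu is living and takes 1/12.
Reiko is living and takes 1/12.
Kenji is living and takes 1/12.
Daichi is living and takes 1/4.
Akira is living and takes 1/4.
Midori is living and takes 1/4.

Akira 1/4; Daichi 1/4; Isamu 1/12; Kenji 1/12; Midori 1/4; Reiko 1/12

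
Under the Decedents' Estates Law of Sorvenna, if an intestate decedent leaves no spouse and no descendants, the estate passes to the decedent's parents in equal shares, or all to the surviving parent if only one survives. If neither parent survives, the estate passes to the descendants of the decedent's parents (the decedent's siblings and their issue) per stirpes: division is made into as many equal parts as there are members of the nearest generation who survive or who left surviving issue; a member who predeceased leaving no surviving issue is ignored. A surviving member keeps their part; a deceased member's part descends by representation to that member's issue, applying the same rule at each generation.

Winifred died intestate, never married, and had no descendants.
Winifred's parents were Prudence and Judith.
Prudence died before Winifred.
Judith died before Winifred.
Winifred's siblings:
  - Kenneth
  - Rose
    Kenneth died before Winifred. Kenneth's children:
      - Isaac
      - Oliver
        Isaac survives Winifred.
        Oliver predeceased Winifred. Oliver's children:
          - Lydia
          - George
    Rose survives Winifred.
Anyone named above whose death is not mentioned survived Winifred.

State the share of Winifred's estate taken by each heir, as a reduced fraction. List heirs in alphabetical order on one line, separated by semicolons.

George 1/8; Isaac 1/4; Lydia 1/8; Rose 1/2

Neither parent survives and there are no descendants, so the estate passes to Winifred's siblings and their issue per stirpes.
The estate is divided into 2 equal shares of 1/2 among Kenneth, Rose.
Kenneth predeceased; the 1/2 allotted to Kenneth's branch passes to Kenneth's issue by representation.
The 1/2 is divided into 2 equal shares of 1/4 among Isaac, Oliver.
Isaac is living and takes 1/4.
Oliver predeceased; the 1/4 allotted to Oliver's branch passes to Oliver's issue by representation.
The 1/4 is divided into 2 equal shares of 1/8 among Lydia, George.
Lydia is living and takes 1/8.
George is living and takes 1/8.
Rose is living and takes 1/2.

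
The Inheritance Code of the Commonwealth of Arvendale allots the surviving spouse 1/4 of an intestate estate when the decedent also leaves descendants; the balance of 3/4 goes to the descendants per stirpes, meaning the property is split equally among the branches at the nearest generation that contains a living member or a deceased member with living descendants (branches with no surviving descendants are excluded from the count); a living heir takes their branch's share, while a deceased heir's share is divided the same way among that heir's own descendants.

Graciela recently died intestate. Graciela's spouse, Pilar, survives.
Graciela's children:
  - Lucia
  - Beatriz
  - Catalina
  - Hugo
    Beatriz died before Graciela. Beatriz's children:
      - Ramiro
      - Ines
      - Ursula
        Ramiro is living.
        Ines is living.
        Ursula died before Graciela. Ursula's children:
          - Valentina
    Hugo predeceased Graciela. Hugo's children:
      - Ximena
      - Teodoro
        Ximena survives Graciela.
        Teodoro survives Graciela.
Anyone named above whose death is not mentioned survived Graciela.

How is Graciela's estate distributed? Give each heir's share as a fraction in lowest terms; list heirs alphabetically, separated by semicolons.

Catalina 3/16; Ines 1/16; Lucia 3/16; Pilar 1/4; Ramiro 1/16; Teodoro 3/32; Valentina 1/16; Ximena 3/32

Pilar, as surviving spouse, takes 1/4.
The remaining 3/4 passes to Graciela's descendants per stirpes.
The 3/4 is divided into 4 equal shares of 3/16 among Lucia, Beatriz, Catalina, Hugo.
Lucia is living and takes 3/16.
Beatriz predeceased; the 3/16 allotted to Beatriz's branch passes to Beatriz's issue by representation.
The 3/16 is divided into 3 equal shares of 1/16 among Ramiro, Ines, Ursula.
Ramiro is living and takes 1/16.
Ines is living and takes 1/16.
Ursula predeceased; the 1/16 allotted to Ursula's branch passes to Ursula's issue by representation.
Valentina is the sole taker at this level and receives the full 1/16.
Catalina is living and takes 3/16.
Hugo predeceased; the 3/16 allotted to Hugo's branch passes to Hugo's issue by representation.
The 3/16 is divided into 2 equal shares of 3/32 among Ximena, Teodoro.
Ximena is living and takes 3/32.
Teodoro is living and takes 3/32.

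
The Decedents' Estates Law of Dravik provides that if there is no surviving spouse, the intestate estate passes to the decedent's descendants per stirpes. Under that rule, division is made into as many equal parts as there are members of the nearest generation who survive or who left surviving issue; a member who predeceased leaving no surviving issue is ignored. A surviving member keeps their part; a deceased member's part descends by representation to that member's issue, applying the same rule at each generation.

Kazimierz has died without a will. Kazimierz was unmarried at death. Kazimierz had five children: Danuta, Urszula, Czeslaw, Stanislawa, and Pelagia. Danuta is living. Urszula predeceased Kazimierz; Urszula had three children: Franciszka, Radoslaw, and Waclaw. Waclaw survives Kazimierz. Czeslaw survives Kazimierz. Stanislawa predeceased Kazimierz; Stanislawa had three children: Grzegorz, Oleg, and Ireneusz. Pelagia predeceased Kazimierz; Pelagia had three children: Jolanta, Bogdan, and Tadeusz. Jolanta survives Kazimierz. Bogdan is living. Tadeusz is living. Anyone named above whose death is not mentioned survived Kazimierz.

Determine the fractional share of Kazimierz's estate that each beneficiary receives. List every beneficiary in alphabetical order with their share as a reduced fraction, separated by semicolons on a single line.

Bogdan 1/15; Czeslaw 1/5; Danuta 1/5; Franciszka 1/15; Grzegorz 1/15; Ireneusz 1/15; Jolanta 1/15; Oleg 1/15; Radoslaw 1/15; Tadeusz 1/15; Waclaw 1/15

There is no surviving spouse, so the entire estate passes to Kazimierz's descendants per stirpes.
The estate is divided into 5 equal shares of 1/5 among Danuta, Urszula, Czeslaw, Stanislawa, Pelagia.
Danuta is living and takes 1/5.
Urszula predeceased; the 1/5 allotted to Urszula's branch passes to Urszula's issue by representation.
The 1/5 is divided into 3 equal shares of 1/15 among Franciszka, Radoslaw, Waclaw.
Franciszka is living and takes 1/15.
Radoslaw is living and takes 1/15.
Waclaw is living and takes 1/15.
Czeslaw is living and takes 1/5.
Stanislawa predeceased; the 1/5 allotted to Stanislawa's branch passes to Stanislawa's issue by representation.
The 1/5 is divided into 3 equal shares of 1/15 among Grzegorz, Oleg, Ireneusz.
Grzegorz is living and takes 1/15.
Oleg is living and takes 1/15.
Ireneusz is living and takes 1/15.
Pelagia predeceased; the 1/5 allotted to Pelagia's branch passes to Pelagia's issue by representation.
The 1/5 is divided into 3 equal shares of 1/15 among Jolanta, Bogdan, Tadeusz.
Jolanta is living and takes 1/15.
Bogdan is living and takes 1/15.
Tadeusz is living and takes 1/15.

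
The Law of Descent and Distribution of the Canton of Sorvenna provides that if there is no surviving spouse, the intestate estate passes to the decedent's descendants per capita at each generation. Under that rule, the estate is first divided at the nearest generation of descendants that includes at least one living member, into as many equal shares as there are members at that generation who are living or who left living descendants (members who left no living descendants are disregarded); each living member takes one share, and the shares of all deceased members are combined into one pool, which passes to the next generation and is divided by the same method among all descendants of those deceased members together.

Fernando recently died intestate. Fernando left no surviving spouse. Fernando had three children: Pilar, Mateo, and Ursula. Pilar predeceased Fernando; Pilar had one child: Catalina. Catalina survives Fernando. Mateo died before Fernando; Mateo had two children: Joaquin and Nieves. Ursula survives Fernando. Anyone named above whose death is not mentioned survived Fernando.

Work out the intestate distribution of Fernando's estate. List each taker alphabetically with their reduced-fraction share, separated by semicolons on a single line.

Catalina 2/9; Joaquin 2/9; Nieves 2/9; Ursula 1/3

There is no surviving spouse, so the entire estate passes to Fernando's descendants per capita at each generation.
At generation 1 (Pilar, Mateo, Ursula) there are 3 shares of (1)/3 = 1/3 each.
Living: Ursula — each takes 1/3.
Deceased: Pilar and Mateo. Their combined 2/3 is pooled and carried to generation 2.
At generation 2 (Catalina, Joaquin, Nieves) there are 3 shares of (2/3)/3 = 2/9 each.
Living: Catalina, Joaquin, and Nieves — each takes 2/9.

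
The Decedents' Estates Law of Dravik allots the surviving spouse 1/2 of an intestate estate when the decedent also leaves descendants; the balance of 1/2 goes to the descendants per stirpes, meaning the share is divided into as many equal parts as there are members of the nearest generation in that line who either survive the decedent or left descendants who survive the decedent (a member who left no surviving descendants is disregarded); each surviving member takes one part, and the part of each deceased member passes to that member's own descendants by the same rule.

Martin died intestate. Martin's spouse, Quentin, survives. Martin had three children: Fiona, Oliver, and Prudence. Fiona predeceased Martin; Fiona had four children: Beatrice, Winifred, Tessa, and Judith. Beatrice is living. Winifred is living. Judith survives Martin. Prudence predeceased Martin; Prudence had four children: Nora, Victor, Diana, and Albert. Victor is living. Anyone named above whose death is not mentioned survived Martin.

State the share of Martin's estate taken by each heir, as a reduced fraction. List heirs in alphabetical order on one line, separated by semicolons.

Quentin, as surviving spouse, takes 1/2.
The remaining 1/2 passes to Martin's descendants per stirpes.
The 1/2 is divided into 3 equal shares of 1/6 among Fiona, Oliver, Prudence.
Fiona predeceased; the 1/6 allotted to Fiona's branch passes to Fiona's issue by representation.
The 1/6 is divided into 4 equal shares of 1/24 among Beatrice, Winifred, Tessa, Judith.
Beatrice is living and takes 1/24.
Winifred is living and takes 1/24.
Tessa is living and takes 1/24.
Judith is living and takes 1/24.
Oliver is living and takes 1/6.
Prudence predeceased; the 1/6 allotted to Prudence's branch passes to Prudence's issue by representation.
The 1/6 is divided into 4 equal shares of 1/24 among Nora, Victor, Diana, Albert.
Nora is living and takes 1/24.
Victor is living and takes 1/24.
Diana is living and takes 1/24.
Albert is living and takes 1/24.

Albert 1/24; Beatrice 1/24; Diana 1/24; Judith 1/24; Nora 1/24; Oliver 1/6; Quentin 1/2; Tessa 1/24; Victor 1/24; Winifred 1/24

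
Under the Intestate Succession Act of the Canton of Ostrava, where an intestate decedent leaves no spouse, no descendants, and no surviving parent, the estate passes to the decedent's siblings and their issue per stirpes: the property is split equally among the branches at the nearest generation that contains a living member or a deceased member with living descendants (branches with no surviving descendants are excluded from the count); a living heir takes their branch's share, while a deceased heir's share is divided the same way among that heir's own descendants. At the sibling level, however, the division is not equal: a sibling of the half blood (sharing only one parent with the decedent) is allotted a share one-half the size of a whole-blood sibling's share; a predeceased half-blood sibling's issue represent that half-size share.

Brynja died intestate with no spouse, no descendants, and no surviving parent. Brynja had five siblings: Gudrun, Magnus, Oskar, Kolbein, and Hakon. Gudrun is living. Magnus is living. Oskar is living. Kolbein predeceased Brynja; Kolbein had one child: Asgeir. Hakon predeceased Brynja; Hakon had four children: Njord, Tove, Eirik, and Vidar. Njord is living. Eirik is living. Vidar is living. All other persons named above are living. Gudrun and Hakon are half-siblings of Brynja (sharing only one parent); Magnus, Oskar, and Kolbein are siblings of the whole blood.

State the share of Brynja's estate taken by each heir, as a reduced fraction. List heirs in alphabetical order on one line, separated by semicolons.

Asgeir 1/4; Eirik 1/32; Gudrun 1/8; Magnus 1/4; Njord 1/32; Oskar 1/4; Tove 1/32; Vidar 1/32

No spouse, descendants, or parent survives, so the estate passes to Brynja's siblings per stirpes.
Half-blood siblings count for one-half the weight of whole-blood siblings at the initial division.
Dividing 1 in proportion to weights (total weight 4): Gudrun (weight 1/2) → 1/8; Magnus (weight 1) → 1/4; Oskar (weight 1) → 1/4; Kolbein (weight 1) → 1/4; Hakon (weight 1/2) → 1/8.
Gudrun is living and takes 1/8.
Magnus is living and takes 1/4.
Oskar is living and takes 1/4.
Kolbein predeceased; the 1/4 allotted to Kolbein's branch passes to Kolbein's issue by representation.
Asgeir is the sole taker at this level and receives the full 1/4.
Hakon predeceased; the 1/8 allotted to Hakon's branch passes to Hakon's issue by representation.
The 1/8 is divided into 4 equal shares of 1/32 among Njord, Tove, Eirik, Vidar.
Njord is living and takes 1/32.
Tove is living and takes 1/32.
Eirik is living and takes 1/32.
Vidar is living and takes 1/32.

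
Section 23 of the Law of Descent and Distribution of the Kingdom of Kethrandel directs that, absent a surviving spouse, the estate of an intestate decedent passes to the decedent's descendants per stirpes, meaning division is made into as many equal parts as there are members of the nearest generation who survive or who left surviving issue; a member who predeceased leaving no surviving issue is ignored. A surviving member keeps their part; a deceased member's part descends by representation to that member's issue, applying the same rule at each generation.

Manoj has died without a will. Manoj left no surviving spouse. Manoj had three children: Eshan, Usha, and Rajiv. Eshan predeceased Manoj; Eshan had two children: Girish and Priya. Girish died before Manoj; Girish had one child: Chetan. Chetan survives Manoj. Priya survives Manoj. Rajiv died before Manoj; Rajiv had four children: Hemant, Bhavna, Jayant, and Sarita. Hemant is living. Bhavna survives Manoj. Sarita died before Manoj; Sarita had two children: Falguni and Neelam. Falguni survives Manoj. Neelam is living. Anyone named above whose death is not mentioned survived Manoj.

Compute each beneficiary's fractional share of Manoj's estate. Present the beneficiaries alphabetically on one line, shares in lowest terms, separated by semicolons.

There is no surviving spouse, so the entire estate passes to Manoj's descendants per stirpes.
The estate is divided into 3 equal shares of 1/3 among Eshan, Usha, Rajiv.
Eshan predeceased; the 1/3 allotted to Eshan's branch passes to Eshan's issue by representation.
The 1/3 is divided into 2 equal shares of 1/6 among Girish, Priya.
Girish predeceased; the 1/6 allotted to Girish's branch passes to Girish's issue by representation.
Chetan is the sole taker at this level and receives the full 1/6.
Priya is living and takes 1/6.
Usha is living and takes 1/3.
Rajiv predeceased; the 1/3 allotted to Rajiv's branch passes to Rajiv's issue by representation.
The 1/3 is divided into 4 equal shares of 1/12 among Hemant, Bhavna, Jayant, Sarita.
Hemant is living and takes 1/12.
Bhavna is living and takes 1/12.
Jayant is living and takes 1/12.
Sarita predeceased; the 1/12 allotted to Sarita's branch passes to Sarita's issue by representation.
The 1/12 is divided into 2 equal shares of 1/24 among Falguni, Neelam.
Falguni is living and takes 1/24.
Neelam is living and takes 1/24.

Bhavna 1/12; Chetan 1/6; Falguni 1/24; Hemant 1/12; Jayant 1/12; Neelam 1/24; Priya 1/6; Usha 1/3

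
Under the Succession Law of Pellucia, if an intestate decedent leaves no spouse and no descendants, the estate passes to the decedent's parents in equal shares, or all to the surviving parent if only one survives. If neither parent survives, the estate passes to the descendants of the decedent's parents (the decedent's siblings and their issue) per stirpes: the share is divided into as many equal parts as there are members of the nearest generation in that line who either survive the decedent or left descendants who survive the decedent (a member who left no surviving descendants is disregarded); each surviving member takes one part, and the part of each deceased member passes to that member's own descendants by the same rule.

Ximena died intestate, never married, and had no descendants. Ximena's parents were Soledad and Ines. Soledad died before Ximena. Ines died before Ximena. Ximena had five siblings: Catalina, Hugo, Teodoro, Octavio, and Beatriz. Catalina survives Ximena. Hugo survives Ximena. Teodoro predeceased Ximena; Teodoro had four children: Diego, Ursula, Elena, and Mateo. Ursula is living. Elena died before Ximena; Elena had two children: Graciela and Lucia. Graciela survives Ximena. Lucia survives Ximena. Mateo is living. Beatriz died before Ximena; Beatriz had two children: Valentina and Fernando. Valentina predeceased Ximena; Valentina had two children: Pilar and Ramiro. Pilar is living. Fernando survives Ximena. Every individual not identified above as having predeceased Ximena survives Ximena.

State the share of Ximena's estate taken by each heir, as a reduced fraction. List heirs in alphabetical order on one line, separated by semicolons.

Neither parent survives and there are no descendants, so the estate passes to Ximena's siblings and their issue per stirpes.
The estate is divided into 5 equal shares of 1/5 among Catalina, Hugo, Teodoro, Octavio, Beatriz.
Catalina is living and takes 1/5.
Hugo is living and takes 1/5.
Teodoro predeceased; the 1/5 allotted to Teodoro's branch passes to Teodoro's issue by representation.
The 1/5 is divided into 4 equal shares of 1/20 among Diego, Ursula, Elena, Mateo.
Diego is living and takes 1/20.
Ursula is living and takes 1/20.
Elena predeceased; the 1/20 allotted to Elena's branch passes to Elena's issue by representation.
The 1/20 is divided into 2 equal shares of 1/40 among Graciela, Lucia.
Graciela is living and takes 1/40.
Lucia is living and takes 1/40.
Mateo is living and takes 1/20.
Octavio is living and takes 1/5.
Beatriz predeceased; the 1/5 allotted to Beatriz's branch passes to Beatriz's issue by representation.
The 1/5 is divided into 2 equal shares of 1/10 among Valentina, Fernando.
Valentina predeceased; the 1/10 allotted to Valentina's branch passes to Valentina's issue by representation.
The 1/10 is divided into 2 equal shares of 1/20 among Pilar, Ramiro.
Pilar is living and takes 1/20.
Ramiro is living and takes 1/20.
Fernando is living and takes 1/10.

Catalina 1/5; Diego 1/20; Fernando 1/10; Graciela 1/40; Hugo 1/5; Lucia 1/40; Mateo 1/20; Octavio 1/5; Pilar 1/20; Ramiro 1/20; Ursula 1/20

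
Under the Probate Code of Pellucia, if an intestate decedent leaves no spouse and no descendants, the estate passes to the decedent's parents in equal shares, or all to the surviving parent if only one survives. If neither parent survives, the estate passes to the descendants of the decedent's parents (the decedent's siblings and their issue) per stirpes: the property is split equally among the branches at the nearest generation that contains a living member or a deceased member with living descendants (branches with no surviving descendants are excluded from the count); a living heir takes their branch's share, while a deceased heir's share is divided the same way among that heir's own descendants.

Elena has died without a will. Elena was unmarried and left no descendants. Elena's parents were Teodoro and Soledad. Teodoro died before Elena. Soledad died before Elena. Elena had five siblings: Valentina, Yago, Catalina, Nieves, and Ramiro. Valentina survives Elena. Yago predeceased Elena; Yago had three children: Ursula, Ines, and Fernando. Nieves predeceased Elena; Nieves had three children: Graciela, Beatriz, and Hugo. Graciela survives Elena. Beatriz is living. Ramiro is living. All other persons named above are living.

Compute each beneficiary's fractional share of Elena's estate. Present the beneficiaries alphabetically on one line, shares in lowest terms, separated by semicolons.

Neither parent survives and there are no descendants, so the estate passes to Elena's siblings and their issue per stirpes.
The estate is divided into 5 equal shares of 1/5 among Valentina, Yago, Catalina, Nieves, Ramiro.
Valentina is living and takes 1/5.
Yago predeceased; the 1/5 allotted to Yago's branch passes to Yago's issue by representation.
The 1/5 is divided into 3 equal shares of 1/15 among Ursula, Ines, Fernando.
Ursula is living and takes 1/15.
Ines is living and takes 1/15.
Fernando is living and takes 1/15.
Catalina is living and takes 1/5.
Nieves predeceased; the 1/5 allotted to Nieves's branch passes to Nieves's issue by representation.
The 1/5 is divided into 3 equal shares of 1/15 among Graciela, Beatriz, Hugo.
Graciela is living and takes 1/15.
Beatriz is living and takes 1/15.
Hugo is living and takes 1/15.
Ramiro is living and takes 1/5.

Beatriz 1/15; Catalina 1/5; Fernando 1/15; Graciela 1/15; Hugo 1/15; Ines 1/15; Ramiro 1/5; Ursula 1/15; Valentina 1/5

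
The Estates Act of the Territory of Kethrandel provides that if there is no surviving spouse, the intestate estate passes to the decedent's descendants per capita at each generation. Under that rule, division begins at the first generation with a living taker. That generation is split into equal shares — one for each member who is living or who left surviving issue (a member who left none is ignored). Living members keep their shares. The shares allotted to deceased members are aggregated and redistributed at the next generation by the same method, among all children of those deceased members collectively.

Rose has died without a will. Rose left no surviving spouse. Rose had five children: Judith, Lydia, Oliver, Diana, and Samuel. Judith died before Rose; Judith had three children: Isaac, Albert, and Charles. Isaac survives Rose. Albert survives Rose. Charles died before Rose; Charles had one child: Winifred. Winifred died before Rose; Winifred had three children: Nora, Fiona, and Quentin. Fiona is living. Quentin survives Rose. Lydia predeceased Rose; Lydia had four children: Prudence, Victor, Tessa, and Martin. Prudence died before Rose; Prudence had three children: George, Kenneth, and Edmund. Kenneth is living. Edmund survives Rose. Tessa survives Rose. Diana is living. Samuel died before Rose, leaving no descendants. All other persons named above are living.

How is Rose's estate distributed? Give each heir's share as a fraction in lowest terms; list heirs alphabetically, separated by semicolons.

Albert 1/14; Diana 1/4; Edmund 1/28; Fiona 1/84; George 1/28; Isaac 1/14; Kenneth 1/28; Martin 1/14; Nora 1/84; Oliver 1/4; Quentin 1/84; Tessa 1/14; Victor 1/14

There is no surviving spouse, so the entire estate passes to Rose's descendants per capita at each generation.
At generation 1 (Judith, Lydia, Oliver, Diana) there are 4 shares of (1)/4 = 1/4 each.
Living: Oliver and Diana — each takes 1/4.
Deceased: Judith and Lydia. Their combined 1/2 is pooled and carried to generation 2.
At generation 2 (Isaac, Albert, Charles, Prudence, Victor, Tessa, Martin) there are 7 shares of (1/2)/7 = 1/14 each.
Living: Isaac, Albert, Victor, Tessa, and Martin — each takes 1/14.
Deceased: Charles and Prudence. Their combined 1/7 is pooled and carried to generation 3.
At generation 3 (Winifred, George, Kenneth, Edmund) there are 4 shares of (1/7)/4 = 1/28 each.
Living: George, Kenneth, and Edmund — each takes 1/28.
Deceased: Winifred. That 1/28 share is carried to generation 4.
At generation 4 (Nora, Fiona, Quentin) there are 3 shares of (1/28)/3 = 1/84 each.
Living: Nora, Fiona, and Quentin — each takes 1/84.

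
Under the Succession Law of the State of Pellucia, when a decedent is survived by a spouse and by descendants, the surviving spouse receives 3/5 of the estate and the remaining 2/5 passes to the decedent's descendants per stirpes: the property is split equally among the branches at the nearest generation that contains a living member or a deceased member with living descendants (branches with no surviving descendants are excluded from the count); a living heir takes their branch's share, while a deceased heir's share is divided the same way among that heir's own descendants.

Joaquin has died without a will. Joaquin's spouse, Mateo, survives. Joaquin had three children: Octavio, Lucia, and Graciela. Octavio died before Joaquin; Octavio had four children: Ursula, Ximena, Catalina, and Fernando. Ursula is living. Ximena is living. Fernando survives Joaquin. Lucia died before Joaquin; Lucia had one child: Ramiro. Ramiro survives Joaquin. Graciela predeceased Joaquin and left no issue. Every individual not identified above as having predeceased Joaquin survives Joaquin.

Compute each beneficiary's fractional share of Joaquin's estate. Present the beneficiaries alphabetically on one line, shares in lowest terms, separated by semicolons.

Mateo, as surviving spouse, takes 3/5.
The remaining 2/5 passes to Joaquin's descendants per stirpes.
Graciela left no surviving issue, so that branch lapses and is disregarded.
The 2/5 is divided into 2 equal shares of 1/5 among Octavio, Lucia.
Octavio predeceased; the 1/5 allotted to Octavio's branch passes to Octavio's issue by representation.
The 1/5 is divided into 4 equal shares of 1/20 among Ursula, Ximena, Catalina, Fernando.
Ursula is living and takes 1/20.
Ximena is living and takes 1/20.
Catalina is living and takes 1/20.
Fernando is living and takes 1/20.
Lucia predeceased; the 1/5 allotted to Lucia's branch passes to Lucia's issue by representation.
Ramiro is the sole taker at this level and receives the full 1/5.

Catalina 1/20; Fernando 1/20; Mateo 3/5; Ramiro 1/5; Ursula 1/20; Ximena 1/20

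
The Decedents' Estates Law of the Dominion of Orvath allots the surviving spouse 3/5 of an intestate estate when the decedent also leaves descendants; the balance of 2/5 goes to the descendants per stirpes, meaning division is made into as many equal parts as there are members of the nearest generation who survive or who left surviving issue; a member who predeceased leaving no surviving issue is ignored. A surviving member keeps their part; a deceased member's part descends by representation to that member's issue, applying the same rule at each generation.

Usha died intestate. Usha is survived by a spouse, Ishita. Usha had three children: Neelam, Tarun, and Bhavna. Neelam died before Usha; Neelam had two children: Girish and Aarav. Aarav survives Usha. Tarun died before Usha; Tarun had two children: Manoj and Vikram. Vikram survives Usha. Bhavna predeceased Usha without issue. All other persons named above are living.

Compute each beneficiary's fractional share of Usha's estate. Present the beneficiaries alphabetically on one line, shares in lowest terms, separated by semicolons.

Aarav 1/10; Girish 1/10; Ishita 3/5; Manoj 1/10; Vikram 1/10

Ishita, as surviving spouse, takes 3/5.
The remaining 2/5 passes to Usha's descendants per stirpes.
Bhavna left no surviving issue, so that branch lapses and is disregarded.
The 2/5 is divided into 2 equal shares of 1/5 among Neelam, Tarun.
Neelam predeceased; the 1/5 allotted to Neelam's branch passes to Neelam's issue by representation.
The 1/5 is divided into 2 equal shares of 1/10 among Girish, Aarav.
Girish is living and takes 1/10.
Aarav is living and takes 1/10.
Tarun predeceased; the 1/5 allotted to Tarun's branch passes to Tarun's issue by representation.
The 1/5 is divided into 2 equal shares of 1/10 among Manoj, Vikram.
Manoj is living and takes 1/10.
Vikram is living and takes 1/10.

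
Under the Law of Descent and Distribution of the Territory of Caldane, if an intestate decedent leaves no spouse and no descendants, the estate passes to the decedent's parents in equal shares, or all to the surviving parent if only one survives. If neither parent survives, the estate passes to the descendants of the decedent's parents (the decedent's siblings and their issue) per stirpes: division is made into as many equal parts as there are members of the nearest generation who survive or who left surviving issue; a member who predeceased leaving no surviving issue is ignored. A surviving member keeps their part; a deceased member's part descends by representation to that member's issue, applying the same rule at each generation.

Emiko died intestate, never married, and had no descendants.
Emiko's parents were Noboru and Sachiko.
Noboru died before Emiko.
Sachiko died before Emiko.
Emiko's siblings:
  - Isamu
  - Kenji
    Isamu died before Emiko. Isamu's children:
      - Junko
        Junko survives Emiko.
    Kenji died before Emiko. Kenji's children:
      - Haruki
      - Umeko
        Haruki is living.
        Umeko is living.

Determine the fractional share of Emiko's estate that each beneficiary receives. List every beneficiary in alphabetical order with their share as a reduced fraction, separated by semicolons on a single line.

Neither parent survives and there are no descendants, so the estate passes to Emiko's siblings and their issue per stirpes.
The estate is divided into 2 equal shares of 1/2 among Isamu, Kenji.
Isamu predeceased; the 1/2 allotted to Isamu's branch passes to Isamu's issue by representation.
Junko is the sole taker at this level and receives the full 1/2.
Kenji predeceased; the 1/2 allotted to Kenji's branch passes to Kenji's issue by representation.
The 1/2 is divided into 2 equal shares of 1/4 among Haruki, Umeko.
Haruki is living and takes 1/4.
Umeko is living and takes 1/4.

Haruki 1/4; Junko 1/2; Umeko 1/4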